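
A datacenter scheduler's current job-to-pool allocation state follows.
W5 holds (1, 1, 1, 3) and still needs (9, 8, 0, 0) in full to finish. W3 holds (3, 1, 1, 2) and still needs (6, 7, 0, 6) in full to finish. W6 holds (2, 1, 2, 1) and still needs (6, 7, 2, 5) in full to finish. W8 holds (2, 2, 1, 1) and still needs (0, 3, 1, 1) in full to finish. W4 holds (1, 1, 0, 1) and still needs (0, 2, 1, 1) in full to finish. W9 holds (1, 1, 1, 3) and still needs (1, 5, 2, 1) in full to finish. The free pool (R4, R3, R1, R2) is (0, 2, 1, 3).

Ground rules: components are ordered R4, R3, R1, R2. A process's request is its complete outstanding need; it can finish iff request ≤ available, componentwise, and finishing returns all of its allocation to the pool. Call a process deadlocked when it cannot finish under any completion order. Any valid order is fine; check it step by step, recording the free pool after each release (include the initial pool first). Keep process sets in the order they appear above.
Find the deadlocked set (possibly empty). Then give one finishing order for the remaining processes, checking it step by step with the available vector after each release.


Deadlocked: W5, W3 and W6.
Key observation: the wall is R4: completing W4, W8, W9 brings the pool only to (4, 6, 3, 8), and all the rest need more.
One completion order for the rest: W4, W8, W9. Walking it through:
  pool = (0, 2, 1, 3)
  run W4 (needs (0, 2, 1, 1), free (0, 2, 1, 3)); after release of (1, 1, 0, 1) the pool is (1, 3, 1, 4)
  run W8 (needs (0, 3, 1, 1), free (1, 3, 1, 4)); after release of (2, 2, 1, 1) the pool is (3, 5, 2, 5)
  run W9 (needs (1, 5, 2, 1), free (3, 5, 2, 5)); after release of (1, 1, 1, 3) the pool is (4, 6, 3, 8)
The stuck group stays short no matter what:
  W5 still needs (9, 8, 0, 0) but only (4, 6, 3, 8) is free — short on R4 and R3
  W3 still needs (6, 7, 0, 6) but only (4, 6, 3, 8) is free — short on R4 and R3
  W6 still needs (6, 7, 2, 5) but only (4, 6, 3, 8) is free — short on R4 and R3


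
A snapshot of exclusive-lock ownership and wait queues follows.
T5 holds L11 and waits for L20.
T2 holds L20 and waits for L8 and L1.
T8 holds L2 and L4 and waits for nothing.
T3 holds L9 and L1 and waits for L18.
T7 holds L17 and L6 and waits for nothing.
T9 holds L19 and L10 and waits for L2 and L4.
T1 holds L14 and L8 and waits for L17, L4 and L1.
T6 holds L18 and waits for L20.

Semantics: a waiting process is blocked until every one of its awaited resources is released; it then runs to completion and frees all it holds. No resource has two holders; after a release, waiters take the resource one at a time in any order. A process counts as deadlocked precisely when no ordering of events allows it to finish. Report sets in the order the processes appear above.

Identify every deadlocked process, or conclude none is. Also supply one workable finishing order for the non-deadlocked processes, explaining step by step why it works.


Deadlocked: T5, T2, T3, T1 and T6.
Key observation: the cycle T2 -> T3 -> T6 -> T2 can never break — each member waits on the next; T1 is caught in further circular waits and T5 waits into the deadlock from upstream.
One completion order for the rest: T7, T8, T9.
Check, step by step:
  run T7 (it waits on nothing); releases L17 and L6
  run T8 (it waits on nothing); releases L2 and L4
  T9 waits on L2 and L4 — all released -> runs and releases L19 and L10


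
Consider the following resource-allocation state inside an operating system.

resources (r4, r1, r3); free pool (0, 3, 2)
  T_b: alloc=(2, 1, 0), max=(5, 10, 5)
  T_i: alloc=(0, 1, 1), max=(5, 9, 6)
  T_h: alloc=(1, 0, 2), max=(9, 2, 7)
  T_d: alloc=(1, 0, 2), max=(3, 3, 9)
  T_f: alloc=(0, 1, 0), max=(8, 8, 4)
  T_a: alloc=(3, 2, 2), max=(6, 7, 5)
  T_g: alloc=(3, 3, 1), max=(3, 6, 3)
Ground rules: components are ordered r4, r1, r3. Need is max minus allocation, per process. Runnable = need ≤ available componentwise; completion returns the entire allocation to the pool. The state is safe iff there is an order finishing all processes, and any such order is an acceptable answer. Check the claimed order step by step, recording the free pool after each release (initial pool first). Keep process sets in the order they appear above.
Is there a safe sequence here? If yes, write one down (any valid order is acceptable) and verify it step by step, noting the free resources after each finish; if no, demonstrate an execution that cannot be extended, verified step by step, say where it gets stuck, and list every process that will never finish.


The state is SAFE; one workable sequence: T_g, T_a, T_i, T_b, T_h, T_f, T_d.
Key observation: the first exact fit in this order is T_g — it needs (0, 3, 2) with (0, 3, 2) free, meeting a requested resource to the last unit.
Check, step by step:
  pool = (0, 3, 2)
  T_g: need (0, 3, 2) fits (0, 3, 2); releases (3, 3, 1), pool now (3, 6, 3)
  T_a: need (3, 5, 3) fits (3, 6, 3); releases (3, 2, 2), pool now (6, 8, 5)
  T_i: need (5, 8, 5) fits (6, 8, 5); releases (0, 1, 1), pool now (6, 9, 6)
  T_b: need (3, 9, 5) fits (6, 9, 6); releases (2, 1, 0), pool now (8, 10, 6)
  T_h: need (8, 2, 5) fits (8, 10, 6); releases (1, 0, 2), pool now (9, 10, 8)
  T_f: need (8, 7, 4) fits (9, 10, 8); releases (0, 1, 0), pool now (9, 11, 8)
  T_d: need (2, 3, 7) fits (9, 11, 8); releases (1, 0, 2), pool now (10, 11, 10)


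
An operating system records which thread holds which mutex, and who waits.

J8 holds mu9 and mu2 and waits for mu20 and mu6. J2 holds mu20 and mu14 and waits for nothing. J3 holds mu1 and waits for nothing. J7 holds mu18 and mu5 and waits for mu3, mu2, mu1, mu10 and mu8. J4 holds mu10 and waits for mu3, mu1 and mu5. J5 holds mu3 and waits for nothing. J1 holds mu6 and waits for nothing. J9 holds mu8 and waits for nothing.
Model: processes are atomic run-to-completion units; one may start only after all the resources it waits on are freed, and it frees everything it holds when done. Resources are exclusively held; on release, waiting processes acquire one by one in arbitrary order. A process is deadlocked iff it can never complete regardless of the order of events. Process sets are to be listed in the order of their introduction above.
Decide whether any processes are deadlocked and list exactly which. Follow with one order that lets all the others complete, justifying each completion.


Deadlocked set: J7 and J4.
Key observation: the loop J7 -> J4 -> J7 blocks itself forever; no other process is dragged down with it.
One completion order for the rest: J5, J1, J3, J2, J8, J9.
Check, step by step:
  J5: no waits; runs immediately, freeing mu3
  J1: no waits; runs immediately, freeing mu6
  J3: no waits; runs immediately, freeing mu1
  J2: no waits; runs immediately, freeing mu20 and mu14
  J8: everything it awaited (mu20 and mu6) is free; runs, freeing mu9 and mu2
  J9: no waits; runs immediately, freeing mu8


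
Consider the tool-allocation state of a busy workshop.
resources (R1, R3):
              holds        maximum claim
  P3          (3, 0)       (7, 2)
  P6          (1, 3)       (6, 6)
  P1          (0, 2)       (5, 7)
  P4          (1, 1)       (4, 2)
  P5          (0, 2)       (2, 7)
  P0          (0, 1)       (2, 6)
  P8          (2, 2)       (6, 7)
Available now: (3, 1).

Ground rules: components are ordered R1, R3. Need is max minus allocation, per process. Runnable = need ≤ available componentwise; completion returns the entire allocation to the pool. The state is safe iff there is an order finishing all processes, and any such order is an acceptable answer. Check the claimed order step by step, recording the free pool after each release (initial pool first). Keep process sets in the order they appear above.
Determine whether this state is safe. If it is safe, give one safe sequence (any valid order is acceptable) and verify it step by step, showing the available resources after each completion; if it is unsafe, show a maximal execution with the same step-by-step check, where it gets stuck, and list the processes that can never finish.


The state is UNSAFE.
Key observation: no order helps: past P4, P3, the free pool tops out at (7, 2), below what each blocked process needs in R3.
Going as far as possible: P4, P3; after that, nothing fits. Check, step by step:
  pool = (3, 1)
  P4: need (3, 1) fits (3, 1); releases (1, 1), pool now (4, 2)
  P3: need (4, 2) fits (4, 2); releases (3, 0), pool now (7, 2)
  P6 cannot run: need (5, 3) vs free (7, 2) (insufficient R3)
  P1 cannot run: need (5, 5) vs free (7, 2) (insufficient R3)
  P5 cannot run: need (2, 5) vs free (7, 2) (insufficient R3)
  P0 cannot run: need (2, 5) vs free (7, 2) (insufficient R3)
  P8 cannot run: need (4, 5) vs free (7, 2) (insufficient R3)
Permanently blocked: P6, P1, P5, P0 and P8.


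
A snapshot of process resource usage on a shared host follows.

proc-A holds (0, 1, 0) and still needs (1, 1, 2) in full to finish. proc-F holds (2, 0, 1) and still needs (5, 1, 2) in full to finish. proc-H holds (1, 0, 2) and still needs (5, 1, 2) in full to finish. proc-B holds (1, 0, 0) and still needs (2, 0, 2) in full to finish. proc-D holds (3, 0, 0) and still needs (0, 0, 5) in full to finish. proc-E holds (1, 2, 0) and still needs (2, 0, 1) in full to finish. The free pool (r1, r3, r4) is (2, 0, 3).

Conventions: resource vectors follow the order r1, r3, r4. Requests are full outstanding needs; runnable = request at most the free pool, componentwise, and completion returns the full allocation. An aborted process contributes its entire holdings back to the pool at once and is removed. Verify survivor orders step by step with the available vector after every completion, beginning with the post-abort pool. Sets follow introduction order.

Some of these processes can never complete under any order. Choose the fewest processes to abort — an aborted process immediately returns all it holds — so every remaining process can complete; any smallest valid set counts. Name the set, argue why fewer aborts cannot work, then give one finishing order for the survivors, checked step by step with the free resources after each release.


Minimum abort set: proc-H.
Key observation: the deadlocked proc-D becomes finishable only because proc-H released (1, 0, 2); it completes at step 2 below.
Minimality: the empty abort set fails — the state is deadlocked as it stands.
The survivors complete as proc-E, proc-D, proc-F, proc-B, proc-A. Verifying each step (starting from the post-abort pool):
  pool = (3, 0, 5)
  proc-E needs (2, 0, 1) <= (3, 0, 5) -> finishes; pool += (1, 2, 0) = (4, 2, 5)
  proc-D needs (0, 0, 5) <= (4, 2, 5) -> finishes; pool += (3, 0, 0) = (7, 2, 5)
  proc-F needs (5, 1, 2) <= (7, 2, 5) -> finishes; pool += (2, 0, 1) = (9, 2, 6)
  proc-B needs (2, 0, 2) <= (9, 2, 6) -> finishes; pool += (1, 0, 0) = (10, 2, 6)
  proc-A needs (1, 1, 2) <= (10, 2, 6) -> finishes; pool += (0, 1, 0) = (10, 3, 6)


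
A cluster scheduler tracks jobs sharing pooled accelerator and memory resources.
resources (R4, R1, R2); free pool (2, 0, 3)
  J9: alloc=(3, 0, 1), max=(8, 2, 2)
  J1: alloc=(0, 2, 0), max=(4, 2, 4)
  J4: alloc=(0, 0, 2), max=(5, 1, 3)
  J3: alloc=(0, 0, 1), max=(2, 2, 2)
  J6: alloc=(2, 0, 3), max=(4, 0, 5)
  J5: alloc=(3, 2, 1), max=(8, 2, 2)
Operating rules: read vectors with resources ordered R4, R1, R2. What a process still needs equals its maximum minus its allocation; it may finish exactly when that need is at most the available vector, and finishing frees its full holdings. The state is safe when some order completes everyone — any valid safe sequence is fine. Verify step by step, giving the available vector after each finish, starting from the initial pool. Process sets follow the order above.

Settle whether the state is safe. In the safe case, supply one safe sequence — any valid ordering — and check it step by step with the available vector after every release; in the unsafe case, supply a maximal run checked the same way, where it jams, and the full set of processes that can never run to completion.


The state is UNSAFE.
Key observation: the wall is R4: completing J6, J1, J3 brings the pool only to (4, 2, 7), and all the rest need more.
The run J6, J1, J3 cannot be extended any further. Verifying each step:
  pool = (2, 0, 3)
  run J6 (needs (2, 0, 2), free (2, 0, 3)); after release of (2, 0, 3) the pool is (4, 0, 6)
  run J1 (needs (4, 0, 4), free (4, 0, 6)); after release of (0, 2, 0) the pool is (4, 2, 6)
  run J3 (needs (2, 2, 1), free (4, 2, 6)); after release of (0, 0, 1) the pool is (4, 2, 7)
  blocked: J9 wants (5, 2, 1), pool (4, 2, 7) — not enough R4
  blocked: J4 wants (5, 1, 1), pool (4, 2, 7) — not enough R4
  blocked: J5 wants (5, 0, 1), pool (4, 2, 7) — not enough R4
Never able to finish: J9, J4 and J5.


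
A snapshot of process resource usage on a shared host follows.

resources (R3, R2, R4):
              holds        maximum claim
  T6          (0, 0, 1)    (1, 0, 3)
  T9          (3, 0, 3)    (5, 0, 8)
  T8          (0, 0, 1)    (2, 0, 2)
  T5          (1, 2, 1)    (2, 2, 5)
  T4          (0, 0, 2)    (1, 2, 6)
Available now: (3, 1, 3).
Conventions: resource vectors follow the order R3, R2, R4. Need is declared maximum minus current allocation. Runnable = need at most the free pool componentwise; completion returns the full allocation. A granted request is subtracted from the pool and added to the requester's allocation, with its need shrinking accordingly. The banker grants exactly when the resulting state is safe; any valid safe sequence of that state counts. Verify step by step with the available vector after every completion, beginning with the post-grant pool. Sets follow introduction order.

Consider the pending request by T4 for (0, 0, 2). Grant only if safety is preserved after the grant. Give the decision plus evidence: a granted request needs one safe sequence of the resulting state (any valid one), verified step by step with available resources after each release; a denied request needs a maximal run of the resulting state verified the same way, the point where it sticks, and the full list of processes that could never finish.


DENY — the pretend-granted state is unsafe.
Key observation: after T8, T6 the pool peaks at (3, 1, 3), and each blocked process is short somewhere: T9 on R4; T5 on R4; T4 on R2.
After a pretend grant, a maximal execution: T8, T6 — then nothing else fits. Check, step by step:
  pool = (3, 1, 1)
  run T8 (needs (2, 0, 1), free (3, 1, 1)); after release of (0, 0, 1) the pool is (3, 1, 2)
  run T6 (needs (1, 0, 2), free (3, 1, 2)); after release of (0, 0, 1) the pool is (3, 1, 3)
  blocked: T9 wants (2, 0, 5), pool (3, 1, 3) — not enough R4
  blocked: T5 wants (1, 0, 4), pool (3, 1, 3) — not enough R4
  blocked: T4 wants (1, 2, 2), pool (3, 1, 3) — not enough R2
Processes that could never finish after the grant: T9, T5 and T4.


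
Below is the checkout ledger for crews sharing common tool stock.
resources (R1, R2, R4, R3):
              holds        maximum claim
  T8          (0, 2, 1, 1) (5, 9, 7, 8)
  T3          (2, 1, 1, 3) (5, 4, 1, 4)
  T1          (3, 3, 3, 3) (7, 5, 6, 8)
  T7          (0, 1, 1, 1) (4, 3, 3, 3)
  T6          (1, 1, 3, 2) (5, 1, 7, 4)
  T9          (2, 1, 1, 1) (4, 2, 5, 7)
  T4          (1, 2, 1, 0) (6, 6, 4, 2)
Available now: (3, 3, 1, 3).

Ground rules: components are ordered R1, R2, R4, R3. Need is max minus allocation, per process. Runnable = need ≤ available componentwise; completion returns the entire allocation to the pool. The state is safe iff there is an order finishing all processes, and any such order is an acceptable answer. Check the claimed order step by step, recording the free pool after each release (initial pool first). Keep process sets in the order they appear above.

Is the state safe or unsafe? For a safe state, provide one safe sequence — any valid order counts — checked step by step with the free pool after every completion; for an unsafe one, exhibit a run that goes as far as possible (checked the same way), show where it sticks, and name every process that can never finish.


SAFE. One safe sequence: T3, T7, T1, T8, T9, T6, T4.
Key observation: reading the order forward, T3 is the first process whose need (3, 3, 0, 1) meets the free pool (3, 3, 1, 3) exactly on a resource it requests.
Walking it through:
  pool = (3, 3, 1, 3)
  run T3 (needs (3, 3, 0, 1), free (3, 3, 1, 3)); after release of (2, 1, 1, 3) the pool is (5, 4, 2, 6)
  run T7 (needs (4, 2, 2, 2), free (5, 4, 2, 6)); after release of (0, 1, 1, 1) the pool is (5, 5, 3, 7)
  run T1 (needs (4, 2, 3, 5), free (5, 5, 3, 7)); after release of (3, 3, 3, 3) the pool is (8, 8, 6, 10)
  run T8 (needs (5, 7, 6, 7), free (8, 8, 6, 10)); after release of (0, 2, 1, 1) the pool is (8, 10, 7, 11)
  run T9 (needs (2, 1, 4, 6), free (8, 10, 7, 11)); after release of (2, 1, 1, 1) the pool is (10, 11, 8, 12)
  run T6 (needs (4, 0, 4, 2), free (10, 11, 8, 12)); after release of (1, 1, 3, 2) the pool is (11, 12, 11, 14)
  run T4 (needs (5, 4, 3, 2), free (11, 12, 11, 14)); after release of (1, 2, 1, 0) the pool is (12, 14, 12, 14)


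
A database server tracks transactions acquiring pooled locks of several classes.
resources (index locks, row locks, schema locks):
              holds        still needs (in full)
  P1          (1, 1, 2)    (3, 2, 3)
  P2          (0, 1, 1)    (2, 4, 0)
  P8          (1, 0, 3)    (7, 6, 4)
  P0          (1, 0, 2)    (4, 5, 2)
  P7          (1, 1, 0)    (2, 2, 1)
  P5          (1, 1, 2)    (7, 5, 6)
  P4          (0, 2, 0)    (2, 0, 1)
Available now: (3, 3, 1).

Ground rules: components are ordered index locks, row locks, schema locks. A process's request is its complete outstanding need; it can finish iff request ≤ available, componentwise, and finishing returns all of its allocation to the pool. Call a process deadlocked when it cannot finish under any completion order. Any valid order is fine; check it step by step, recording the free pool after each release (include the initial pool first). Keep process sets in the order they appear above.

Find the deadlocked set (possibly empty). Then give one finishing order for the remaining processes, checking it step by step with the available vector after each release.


The deadlocked set is P8 and P5.
Key observation: the pool after P7, P4, P2, P0, P1 is (6, 8, 6); every surviving request exceeds it in index locks, so progress ends there.
A valid finishing order for the others: P7, P4, P2, P0, P1. Walking it through:
  pool = (3, 3, 1)
  run P7 (needs (2, 2, 1), free (3, 3, 1)); after release of (1, 1, 0) the pool is (4, 4, 1)
  run P4 (needs (2, 0, 1), free (4, 4, 1)); after release of (0, 2, 0) the pool is (4, 6, 1)
  run P2 (needs (2, 4, 0), free (4, 6, 1)); after release of (0, 1, 1) the pool is (4, 7, 2)
  run P0 (needs (4, 5, 2), free (4, 7, 2)); after release of (1, 0, 2) the pool is (5, 7, 4)
  run P1 (needs (3, 2, 3), free (5, 7, 4)); after release of (1, 1, 2) the pool is (6, 8, 6)
The blocked processes can never fit:
  P8 cannot run: need (7, 6, 4) vs free (6, 8, 6) (insufficient index locks)
  P5 cannot run: need (7, 5, 6) vs free (6, 8, 6) (insufficient index locks)


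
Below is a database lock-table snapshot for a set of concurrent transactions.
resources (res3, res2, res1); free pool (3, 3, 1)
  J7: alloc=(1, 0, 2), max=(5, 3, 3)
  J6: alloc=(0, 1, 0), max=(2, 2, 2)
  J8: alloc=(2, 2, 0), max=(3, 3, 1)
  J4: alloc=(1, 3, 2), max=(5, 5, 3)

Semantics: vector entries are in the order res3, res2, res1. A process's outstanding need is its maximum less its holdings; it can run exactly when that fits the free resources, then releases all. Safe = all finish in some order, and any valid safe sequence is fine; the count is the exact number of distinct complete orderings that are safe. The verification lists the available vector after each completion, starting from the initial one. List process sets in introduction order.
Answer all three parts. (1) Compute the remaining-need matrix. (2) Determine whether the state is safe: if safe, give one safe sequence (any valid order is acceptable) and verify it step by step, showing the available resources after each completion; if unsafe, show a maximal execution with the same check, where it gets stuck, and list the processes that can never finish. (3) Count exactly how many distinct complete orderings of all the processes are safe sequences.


(1) Remaining need (order res3, res2, res1):
  J7: (4, 3, 1)
  J6: (2, 1, 2)
  J8: (1, 1, 1)
  J4: (4, 2, 1)
(2) The state is SAFE; one workable sequence: J8, J7, J6, J4.
Key observation: the first exact fit in this order is J8 — it needs (1, 1, 1) with (3, 3, 1) free, meeting a requested resource to the last unit.
Verifying each step:
  pool = (3, 3, 1)
  run J8 (needs (1, 1, 1), free (3, 3, 1)); after release of (2, 2, 0) the pool is (5, 5, 1)
  run J7 (needs (4, 3, 1), free (5, 5, 1)); after release of (1, 0, 2) the pool is (6, 5, 3)
  run J6 (needs (2, 1, 2), free (6, 5, 3)); after release of (0, 1, 0) the pool is (6, 6, 3)
  run J4 (needs (4, 2, 1), free (6, 6, 3)); after release of (1, 3, 2) the pool is (7, 9, 5)
(3) Exactly 4 of the possible complete orderings are safe sequences.


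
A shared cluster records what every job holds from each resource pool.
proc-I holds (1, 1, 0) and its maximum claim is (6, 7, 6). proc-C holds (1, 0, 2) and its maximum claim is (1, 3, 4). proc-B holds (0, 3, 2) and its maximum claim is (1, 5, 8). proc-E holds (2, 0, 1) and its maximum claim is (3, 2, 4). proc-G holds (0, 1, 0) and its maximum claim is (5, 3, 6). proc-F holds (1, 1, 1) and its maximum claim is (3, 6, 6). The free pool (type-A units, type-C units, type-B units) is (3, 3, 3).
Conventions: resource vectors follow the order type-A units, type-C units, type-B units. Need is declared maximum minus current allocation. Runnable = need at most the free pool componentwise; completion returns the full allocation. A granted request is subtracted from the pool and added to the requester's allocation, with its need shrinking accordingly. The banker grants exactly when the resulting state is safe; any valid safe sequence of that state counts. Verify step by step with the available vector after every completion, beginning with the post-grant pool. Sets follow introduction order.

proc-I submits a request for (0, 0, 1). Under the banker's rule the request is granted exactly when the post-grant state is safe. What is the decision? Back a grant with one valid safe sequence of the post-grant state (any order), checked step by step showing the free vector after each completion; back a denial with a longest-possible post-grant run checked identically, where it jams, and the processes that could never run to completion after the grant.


DENY: after the grant no complete ordering would exist.
Key observation: after proc-C, proc-E the pool peaks at (6, 3, 5), and each blocked process is short somewhere: proc-I on type-C units; proc-B on type-B units; proc-G on type-B units; proc-F on type-C units.
After a pretend grant, a maximal execution: proc-C, proc-E — then nothing else fits. Verifying each step:
  pool = (3, 3, 2)
  proc-C: need (0, 3, 2) fits (3, 3, 2); releases (1, 0, 2), pool now (4, 3, 4)
  proc-E: need (1, 2, 3) fits (4, 3, 4); releases (2, 0, 1), pool now (6, 3, 5)
  blocked: proc-I wants (5, 6, 5), pool (6, 3, 5) — not enough type-C units
  blocked: proc-B wants (1, 2, 6), pool (6, 3, 5) — not enough type-B units
  blocked: proc-G wants (5, 2, 6), pool (6, 3, 5) — not enough type-B units
  blocked: proc-F wants (2, 5, 5), pool (6, 3, 5) — not enough type-C units
Had the request been granted, proc-I, proc-B, proc-G and proc-F could never finish.


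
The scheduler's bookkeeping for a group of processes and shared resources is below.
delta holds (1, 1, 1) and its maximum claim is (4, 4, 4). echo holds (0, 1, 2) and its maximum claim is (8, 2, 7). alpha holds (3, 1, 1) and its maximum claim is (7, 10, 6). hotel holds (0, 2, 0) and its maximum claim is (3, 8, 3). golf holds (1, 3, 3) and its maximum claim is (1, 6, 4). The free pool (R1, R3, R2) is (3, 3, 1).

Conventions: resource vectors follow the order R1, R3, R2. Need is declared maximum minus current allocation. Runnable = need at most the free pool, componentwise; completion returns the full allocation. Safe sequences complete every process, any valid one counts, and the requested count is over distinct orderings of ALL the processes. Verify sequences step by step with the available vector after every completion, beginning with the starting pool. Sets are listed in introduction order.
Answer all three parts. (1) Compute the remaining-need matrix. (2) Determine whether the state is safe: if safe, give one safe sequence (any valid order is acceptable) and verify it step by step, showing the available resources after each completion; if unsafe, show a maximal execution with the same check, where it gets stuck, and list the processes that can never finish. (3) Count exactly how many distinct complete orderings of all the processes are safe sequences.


(1) Remaining need (order R1, R3, R2):
  delta: (3, 3, 3)
  echo: (8, 1, 5)
  alpha: (4, 9, 5)
  hotel: (3, 6, 3)
  golf: (0, 3, 1)
(2) The state is SAFE; one workable sequence: golf, delta, hotel, alpha, echo.
Key observation: at golf the run first touches a limit — (0, 3, 1) against (3, 3, 1), exact on a resource it actually requests.
Check, step by step:
  pool = (3, 3, 1)
  golf: need (0, 3, 1) fits (3, 3, 1); releases (1, 3, 3), pool now (4, 6, 4)
  delta: need (3, 3, 3) fits (4, 6, 4); releases (1, 1, 1), pool now (5, 7, 5)
  hotel: need (3, 6, 3) fits (5, 7, 5); releases (0, 2, 0), pool now (5, 9, 5)
  alpha: need (4, 9, 5) fits (5, 9, 5); releases (3, 1, 1), pool now (8, 10, 6)
  echo: need (8, 1, 5) fits (8, 10, 6); releases (0, 1, 2), pool now (8, 11, 8)
(3) Precisely 2 of the possible complete orderings are safe sequences.


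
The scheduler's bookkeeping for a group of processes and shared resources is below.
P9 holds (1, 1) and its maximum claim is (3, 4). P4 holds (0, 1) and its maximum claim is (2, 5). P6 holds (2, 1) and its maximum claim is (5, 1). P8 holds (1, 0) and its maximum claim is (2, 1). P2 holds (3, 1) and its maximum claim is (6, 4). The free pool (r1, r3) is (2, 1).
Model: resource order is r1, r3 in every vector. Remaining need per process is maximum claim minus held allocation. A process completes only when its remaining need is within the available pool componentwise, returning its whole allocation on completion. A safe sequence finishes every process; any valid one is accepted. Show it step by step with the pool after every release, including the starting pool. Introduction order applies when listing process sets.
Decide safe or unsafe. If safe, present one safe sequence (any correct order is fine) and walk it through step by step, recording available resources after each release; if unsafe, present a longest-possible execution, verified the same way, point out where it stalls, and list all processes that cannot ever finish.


The state is UNSAFE.
Key observation: no order helps: past P8, P6, the free pool tops out at (5, 2), below what each blocked process needs in r3.
The run P8, P6 cannot be extended any further. Verifying each step:
  pool = (2, 1)
  P8 needs (1, 1) <= (2, 1) -> finishes; pool += (1, 0) = (3, 1)
  P6 needs (3, 0) <= (3, 1) -> finishes; pool += (2, 1) = (5, 2)
  P9 still needs (2, 3) but only (5, 2) is free — short on r3
  P4 still needs (2, 4) but only (5, 2) is free — short on r3
  P2 still needs (3, 3) but only (5, 2) is free — short on r3
Permanently blocked: P9, P4 and P2.


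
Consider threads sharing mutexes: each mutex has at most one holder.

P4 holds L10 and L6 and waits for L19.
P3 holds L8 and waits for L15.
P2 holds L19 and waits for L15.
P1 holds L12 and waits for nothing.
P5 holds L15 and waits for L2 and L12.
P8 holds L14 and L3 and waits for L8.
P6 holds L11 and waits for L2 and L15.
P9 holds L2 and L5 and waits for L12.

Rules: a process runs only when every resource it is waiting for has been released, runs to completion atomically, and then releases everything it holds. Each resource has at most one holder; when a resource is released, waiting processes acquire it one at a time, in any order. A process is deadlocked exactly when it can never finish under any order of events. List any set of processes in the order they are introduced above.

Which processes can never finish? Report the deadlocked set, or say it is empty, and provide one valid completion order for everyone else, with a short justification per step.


Nothing here is deadlocked.
Key observation: no waiting chain loops back on itself — every chain ends at a process that waits on nothing, so everyone eventually runs.
The rest can finish in the order P1, P9, P5, P2, P4, P6, P3, P8.
Verifying each step:
  P1: no waits; runs immediately, freeing L12
  P9: everything it awaited (L12) is free; runs, freeing L2 and L5
  P5: everything it awaited (L2 and L12) is free; runs, freeing L15
  P2: everything it awaited (L15) is free; runs, freeing L19
  P4: everything it awaited (L19) is free; runs, freeing L10 and L6
  P6: everything it awaited (L2 and L15) is free; runs, freeing L11
  P3: everything it awaited (L15) is free; runs, freeing L8
  P8: everything it awaited (L8) is free; runs, freeing L14 and L3


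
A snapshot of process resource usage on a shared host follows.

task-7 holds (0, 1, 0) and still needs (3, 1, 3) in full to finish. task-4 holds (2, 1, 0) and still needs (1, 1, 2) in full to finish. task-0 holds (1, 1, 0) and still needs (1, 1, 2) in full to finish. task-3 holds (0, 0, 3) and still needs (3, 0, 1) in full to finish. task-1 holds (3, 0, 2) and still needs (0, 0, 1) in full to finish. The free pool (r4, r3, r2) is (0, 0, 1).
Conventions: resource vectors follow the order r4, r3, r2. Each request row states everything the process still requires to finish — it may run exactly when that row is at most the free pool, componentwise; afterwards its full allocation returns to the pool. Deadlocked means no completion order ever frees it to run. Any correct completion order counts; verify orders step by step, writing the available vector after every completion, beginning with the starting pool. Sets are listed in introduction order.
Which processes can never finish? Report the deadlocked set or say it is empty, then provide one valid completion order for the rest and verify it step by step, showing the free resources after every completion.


Deadlocked: task-7, task-4 and task-0.
Key observation: the pool after task-1, task-3 is (3, 0, 6); every surviving request exceeds it in r3, so progress ends there.
The rest can finish in the order task-1, task-3. Check, step by step:
  pool = (0, 0, 1)
  task-1 needs (0, 0, 1) <= (0, 0, 1) -> finishes; pool += (3, 0, 2) = (3, 0, 3)
  task-3 needs (3, 0, 1) <= (3, 0, 3) -> finishes; pool += (0, 0, 3) = (3, 0, 6)
The stuck group stays short no matter what:
  task-7 cannot run: need (3, 1, 3) vs free (3, 0, 6) (insufficient r3)
  task-4 cannot run: need (1, 1, 2) vs free (3, 0, 6) (insufficient r3)
  task-0 cannot run: need (1, 1, 2) vs free (3, 0, 6) (insufficient r3)


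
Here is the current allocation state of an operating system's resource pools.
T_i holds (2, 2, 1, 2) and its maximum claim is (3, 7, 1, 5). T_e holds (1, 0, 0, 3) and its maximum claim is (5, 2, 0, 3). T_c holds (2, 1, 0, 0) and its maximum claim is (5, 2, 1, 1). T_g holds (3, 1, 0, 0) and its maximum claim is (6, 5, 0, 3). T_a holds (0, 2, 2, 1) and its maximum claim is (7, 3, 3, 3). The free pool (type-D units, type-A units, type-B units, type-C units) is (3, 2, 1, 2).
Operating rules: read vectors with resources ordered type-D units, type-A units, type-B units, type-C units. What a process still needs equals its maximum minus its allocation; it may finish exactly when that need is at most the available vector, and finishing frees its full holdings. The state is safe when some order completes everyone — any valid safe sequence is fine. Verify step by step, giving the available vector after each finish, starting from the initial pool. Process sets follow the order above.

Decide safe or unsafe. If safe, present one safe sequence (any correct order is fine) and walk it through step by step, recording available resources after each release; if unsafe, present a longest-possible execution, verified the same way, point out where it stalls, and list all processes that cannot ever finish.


UNSAFE.
Key observation: after T_c, T_e the pool peaks at (6, 3, 1, 5), and each blocked process is short somewhere: T_i on type-A units; T_g on type-A units; T_a on type-D units.
The run T_c, T_e cannot be extended any further. Walking it through:
  pool = (3, 2, 1, 2)
  T_c: need (3, 1, 1, 1) fits (3, 2, 1, 2); releases (2, 1, 0, 0), pool now (5, 3, 1, 2)
  T_e: need (4, 2, 0, 0) fits (5, 3, 1, 2); releases (1, 0, 0, 3), pool now (6, 3, 1, 5)
  blocked: T_i wants (1, 5, 0, 3), pool (6, 3, 1, 5) — not enough type-A units
  blocked: T_g wants (3, 4, 0, 3), pool (6, 3, 1, 5) — not enough type-A units
  blocked: T_a wants (7, 1, 1, 2), pool (6, 3, 1, 5) — not enough type-D units
Never able to finish: T_i, T_g and T_a.


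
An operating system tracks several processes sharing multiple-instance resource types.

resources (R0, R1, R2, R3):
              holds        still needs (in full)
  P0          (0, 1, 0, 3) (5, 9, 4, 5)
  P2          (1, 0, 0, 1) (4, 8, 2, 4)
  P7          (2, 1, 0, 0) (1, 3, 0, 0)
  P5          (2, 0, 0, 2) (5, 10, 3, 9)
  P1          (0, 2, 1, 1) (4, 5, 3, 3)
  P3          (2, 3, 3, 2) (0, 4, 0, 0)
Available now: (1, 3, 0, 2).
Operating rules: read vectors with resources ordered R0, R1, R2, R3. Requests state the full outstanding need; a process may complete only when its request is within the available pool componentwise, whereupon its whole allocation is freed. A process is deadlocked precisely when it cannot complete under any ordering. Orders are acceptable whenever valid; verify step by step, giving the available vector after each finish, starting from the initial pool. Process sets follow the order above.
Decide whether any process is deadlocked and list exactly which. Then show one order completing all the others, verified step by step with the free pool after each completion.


No process is deadlocked.
Key observation: P7 leads a chain of completions in which each release enables another process.
One completion order for the rest: P7, P3, P1, P2, P0, P5. Check, step by step:
  pool = (1, 3, 0, 2)
  run P7 (needs (1, 3, 0, 0), free (1, 3, 0, 2)); after release of (2, 1, 0, 0) the pool is (3, 4, 0, 2)
  run P3 (needs (0, 4, 0, 0), free (3, 4, 0, 2)); after release of (2, 3, 3, 2) the pool is (5, 7, 3, 4)
  run P1 (needs (4, 5, 3, 3), free (5, 7, 3, 4)); after release of (0, 2, 1, 1) the pool is (5, 9, 4, 5)
  run P2 (needs (4, 8, 2, 4), free (5, 9, 4, 5)); after release of (1, 0, 0, 1) the pool is (6, 9, 4, 6)
  run P0 (needs (5, 9, 4, 5), free (6, 9, 4, 6)); after release of (0, 1, 0, 3) the pool is (6, 10, 4, 9)
  run P5 (needs (5, 10, 3, 9), free (6, 10, 4, 9)); after release of (2, 0, 0, 2) the pool is (8, 10, 4, 11)


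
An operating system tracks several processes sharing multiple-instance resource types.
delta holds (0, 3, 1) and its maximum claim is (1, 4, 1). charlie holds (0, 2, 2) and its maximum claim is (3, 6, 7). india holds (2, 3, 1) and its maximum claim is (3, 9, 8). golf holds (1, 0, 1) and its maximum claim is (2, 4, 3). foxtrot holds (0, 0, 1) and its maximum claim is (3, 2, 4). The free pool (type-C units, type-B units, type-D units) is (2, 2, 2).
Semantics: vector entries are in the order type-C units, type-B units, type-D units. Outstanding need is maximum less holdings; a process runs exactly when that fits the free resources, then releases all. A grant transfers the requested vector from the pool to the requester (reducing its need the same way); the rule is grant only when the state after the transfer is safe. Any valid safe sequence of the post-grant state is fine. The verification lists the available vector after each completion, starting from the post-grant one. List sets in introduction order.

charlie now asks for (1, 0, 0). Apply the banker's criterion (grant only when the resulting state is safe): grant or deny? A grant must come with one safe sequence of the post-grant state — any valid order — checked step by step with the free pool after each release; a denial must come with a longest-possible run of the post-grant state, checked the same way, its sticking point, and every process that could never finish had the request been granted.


DENY — the pretend-granted state is unsafe.
Key observation: after delta, golf the pool peaks at (2, 5, 4), and each blocked process is short somewhere: charlie on type-D units; india on type-B units, type-D units; foxtrot on type-C units.
On the post-grant state, delta, golf is a maximal run — nothing extends it. Step-by-step check:
  pool = (1, 2, 2)
  run delta (needs (1, 1, 0), free (1, 2, 2)); after release of (0, 3, 1) the pool is (1, 5, 3)
  run golf (needs (1, 4, 2), free (1, 5, 3)); after release of (1, 0, 1) the pool is (2, 5, 4)
  charlie cannot run: need (2, 4, 5) vs free (2, 5, 4) (insufficient type-D units)
  india cannot run: need (1, 6, 7) vs free (2, 5, 4) (insufficient type-B units and type-D units)
  foxtrot cannot run: need (3, 2, 3) vs free (2, 5, 4) (insufficient type-C units)
Processes that could never finish after the grant: charlie, india and foxtrot.


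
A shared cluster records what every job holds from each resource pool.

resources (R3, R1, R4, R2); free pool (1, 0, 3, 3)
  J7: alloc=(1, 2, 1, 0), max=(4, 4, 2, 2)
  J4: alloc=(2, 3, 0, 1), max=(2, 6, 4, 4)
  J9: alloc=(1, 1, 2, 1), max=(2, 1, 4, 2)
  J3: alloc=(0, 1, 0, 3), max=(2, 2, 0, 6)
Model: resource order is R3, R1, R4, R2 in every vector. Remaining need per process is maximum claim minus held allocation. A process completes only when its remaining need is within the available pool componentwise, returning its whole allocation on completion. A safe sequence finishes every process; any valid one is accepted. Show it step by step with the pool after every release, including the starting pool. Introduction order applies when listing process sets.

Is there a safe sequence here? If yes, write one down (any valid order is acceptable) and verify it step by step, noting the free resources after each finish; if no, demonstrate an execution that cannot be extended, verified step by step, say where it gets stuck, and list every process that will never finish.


UNSAFE — no complete ordering exists.
Key observation: after J9, J3 the pool peaks at (2, 2, 5, 7), and each blocked process is short somewhere: J7 on R3; J4 on R1.
A maximal execution: J9, J3 — then nothing else fits. Walking it through:
  pool = (1, 0, 3, 3)
  run J9 (needs (1, 0, 2, 1), free (1, 0, 3, 3)); after release of (1, 1, 2, 1) the pool is (2, 1, 5, 4)
  run J3 (needs (2, 1, 0, 3), free (2, 1, 5, 4)); after release of (0, 1, 0, 3) the pool is (2, 2, 5, 7)
  blocked: J7 wants (3, 2, 1, 2), pool (2, 2, 5, 7) — not enough R3
  blocked: J4 wants (0, 3, 4, 3), pool (2, 2, 5, 7) — not enough R1
Never able to finish: J7 and J4.


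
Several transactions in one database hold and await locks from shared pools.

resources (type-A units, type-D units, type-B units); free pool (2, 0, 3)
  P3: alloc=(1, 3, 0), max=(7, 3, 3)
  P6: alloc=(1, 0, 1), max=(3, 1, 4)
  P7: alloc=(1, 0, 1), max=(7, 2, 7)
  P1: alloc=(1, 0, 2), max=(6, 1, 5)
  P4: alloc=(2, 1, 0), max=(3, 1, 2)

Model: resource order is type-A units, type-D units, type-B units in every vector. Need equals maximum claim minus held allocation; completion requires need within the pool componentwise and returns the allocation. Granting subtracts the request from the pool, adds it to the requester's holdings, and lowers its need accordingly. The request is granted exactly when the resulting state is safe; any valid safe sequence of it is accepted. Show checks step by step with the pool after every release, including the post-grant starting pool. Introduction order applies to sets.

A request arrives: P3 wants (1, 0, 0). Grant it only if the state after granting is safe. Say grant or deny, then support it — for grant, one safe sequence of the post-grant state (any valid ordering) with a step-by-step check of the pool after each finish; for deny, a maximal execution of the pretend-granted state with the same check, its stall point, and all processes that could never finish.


DENY — the pretend-granted state is unsafe.
Key observation: P4, P6 can finish, but then (4, 1, 4) is all there is, and the blocked group's type-A units demands exceed it.
After a pretend grant, a maximal execution: P4, P6 — then nothing else fits. Verifying each step:
  pool = (1, 0, 3)
  P4 needs (1, 0, 2) <= (1, 0, 3) -> finishes; pool += (2, 1, 0) = (3, 1, 3)
  P6 needs (2, 1, 3) <= (3, 1, 3) -> finishes; pool += (1, 0, 1) = (4, 1, 4)
  blocked: P3 wants (5, 0, 3), pool (4, 1, 4) — not enough type-A units
  blocked: P7 wants (6, 2, 6), pool (4, 1, 4) — not enough type-A units, type-D units and type-B units
  blocked: P1 wants (5, 1, 3), pool (4, 1, 4) — not enough type-A units
Processes that could never finish after the grant: P3, P7 and P1.
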